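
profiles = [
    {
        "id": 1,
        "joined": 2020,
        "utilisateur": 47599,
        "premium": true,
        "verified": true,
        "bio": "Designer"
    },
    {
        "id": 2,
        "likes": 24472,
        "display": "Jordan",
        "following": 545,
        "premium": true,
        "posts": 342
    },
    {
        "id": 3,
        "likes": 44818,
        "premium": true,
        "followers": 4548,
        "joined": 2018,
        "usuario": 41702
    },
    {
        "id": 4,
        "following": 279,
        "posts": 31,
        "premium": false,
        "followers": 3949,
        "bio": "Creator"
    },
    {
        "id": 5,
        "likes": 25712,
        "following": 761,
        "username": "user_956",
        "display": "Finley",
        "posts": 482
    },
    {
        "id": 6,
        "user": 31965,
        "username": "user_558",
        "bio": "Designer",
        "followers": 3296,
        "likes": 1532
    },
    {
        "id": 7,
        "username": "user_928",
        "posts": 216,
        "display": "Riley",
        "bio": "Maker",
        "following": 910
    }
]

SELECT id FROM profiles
[1, 2, 3, 4, 5, 6, 7]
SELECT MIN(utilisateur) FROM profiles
47599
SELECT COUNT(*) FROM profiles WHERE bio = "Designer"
2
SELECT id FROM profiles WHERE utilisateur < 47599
[]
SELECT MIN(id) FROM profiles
1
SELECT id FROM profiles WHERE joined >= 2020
[1]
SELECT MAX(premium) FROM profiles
True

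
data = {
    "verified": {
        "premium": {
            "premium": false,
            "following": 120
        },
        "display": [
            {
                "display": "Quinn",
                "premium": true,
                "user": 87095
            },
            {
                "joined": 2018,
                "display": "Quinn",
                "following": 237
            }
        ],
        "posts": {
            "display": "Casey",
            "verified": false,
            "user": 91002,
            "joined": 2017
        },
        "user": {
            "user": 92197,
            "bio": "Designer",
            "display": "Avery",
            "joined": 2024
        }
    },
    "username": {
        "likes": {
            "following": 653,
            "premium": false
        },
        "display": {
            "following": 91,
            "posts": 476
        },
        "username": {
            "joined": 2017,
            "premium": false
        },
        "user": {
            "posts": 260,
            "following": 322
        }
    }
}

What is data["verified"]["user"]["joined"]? 2024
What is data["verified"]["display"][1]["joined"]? 2018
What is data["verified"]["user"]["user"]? 92197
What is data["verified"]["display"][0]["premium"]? True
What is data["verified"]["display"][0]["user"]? 87095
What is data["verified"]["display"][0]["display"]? "Quinn"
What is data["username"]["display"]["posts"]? 476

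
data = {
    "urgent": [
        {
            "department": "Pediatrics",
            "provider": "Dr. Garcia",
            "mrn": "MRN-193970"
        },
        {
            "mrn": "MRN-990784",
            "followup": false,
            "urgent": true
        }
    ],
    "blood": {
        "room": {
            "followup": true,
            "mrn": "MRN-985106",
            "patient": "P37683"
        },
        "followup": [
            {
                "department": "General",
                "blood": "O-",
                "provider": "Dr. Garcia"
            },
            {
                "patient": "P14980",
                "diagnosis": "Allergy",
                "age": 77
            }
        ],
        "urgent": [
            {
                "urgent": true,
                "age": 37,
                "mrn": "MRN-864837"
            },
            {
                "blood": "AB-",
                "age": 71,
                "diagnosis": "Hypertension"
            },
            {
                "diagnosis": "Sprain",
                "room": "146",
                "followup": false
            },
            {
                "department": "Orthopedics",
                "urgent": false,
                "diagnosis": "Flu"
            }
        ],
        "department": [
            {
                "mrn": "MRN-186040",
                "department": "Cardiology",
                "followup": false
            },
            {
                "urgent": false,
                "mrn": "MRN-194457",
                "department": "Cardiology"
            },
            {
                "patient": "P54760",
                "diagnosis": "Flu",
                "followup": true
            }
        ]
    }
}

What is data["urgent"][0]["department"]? "Pediatrics"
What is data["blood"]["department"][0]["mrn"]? "MRN-186040"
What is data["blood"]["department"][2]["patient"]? "P54760"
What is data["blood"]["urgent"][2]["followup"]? False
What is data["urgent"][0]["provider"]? "Dr. Garcia"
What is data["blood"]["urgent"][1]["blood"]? "AB-"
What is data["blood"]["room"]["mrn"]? "MRN-985106"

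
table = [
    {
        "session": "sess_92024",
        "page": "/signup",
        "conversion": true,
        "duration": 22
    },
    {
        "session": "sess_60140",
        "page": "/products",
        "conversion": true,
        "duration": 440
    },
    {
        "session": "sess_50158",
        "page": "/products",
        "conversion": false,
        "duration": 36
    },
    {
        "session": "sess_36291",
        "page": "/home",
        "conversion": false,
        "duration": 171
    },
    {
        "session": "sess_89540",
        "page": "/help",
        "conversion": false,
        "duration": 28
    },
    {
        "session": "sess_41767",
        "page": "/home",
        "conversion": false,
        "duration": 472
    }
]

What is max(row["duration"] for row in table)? 472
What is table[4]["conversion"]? False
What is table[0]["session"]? "sess_92024"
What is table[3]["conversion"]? False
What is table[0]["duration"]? 22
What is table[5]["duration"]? 472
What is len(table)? 6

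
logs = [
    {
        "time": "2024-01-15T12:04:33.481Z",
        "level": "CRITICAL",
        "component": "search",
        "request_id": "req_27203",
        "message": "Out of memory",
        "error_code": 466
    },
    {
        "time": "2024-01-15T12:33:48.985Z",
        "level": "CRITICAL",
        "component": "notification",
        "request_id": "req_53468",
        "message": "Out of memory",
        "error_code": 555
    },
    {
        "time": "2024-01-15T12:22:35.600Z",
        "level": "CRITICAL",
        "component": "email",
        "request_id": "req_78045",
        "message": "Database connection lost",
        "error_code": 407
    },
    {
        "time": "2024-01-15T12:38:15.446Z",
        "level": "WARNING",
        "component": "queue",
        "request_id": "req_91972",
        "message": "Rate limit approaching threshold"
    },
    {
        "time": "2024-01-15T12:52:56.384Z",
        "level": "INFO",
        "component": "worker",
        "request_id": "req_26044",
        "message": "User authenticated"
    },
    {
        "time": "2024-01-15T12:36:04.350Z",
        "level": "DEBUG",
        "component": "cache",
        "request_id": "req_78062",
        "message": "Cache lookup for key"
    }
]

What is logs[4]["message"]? "User authenticated"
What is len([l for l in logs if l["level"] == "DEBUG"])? 1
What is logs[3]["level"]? "WARNING"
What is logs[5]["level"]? "DEBUG"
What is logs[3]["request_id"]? "req_91972"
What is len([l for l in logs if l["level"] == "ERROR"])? 0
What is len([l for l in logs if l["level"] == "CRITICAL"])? 3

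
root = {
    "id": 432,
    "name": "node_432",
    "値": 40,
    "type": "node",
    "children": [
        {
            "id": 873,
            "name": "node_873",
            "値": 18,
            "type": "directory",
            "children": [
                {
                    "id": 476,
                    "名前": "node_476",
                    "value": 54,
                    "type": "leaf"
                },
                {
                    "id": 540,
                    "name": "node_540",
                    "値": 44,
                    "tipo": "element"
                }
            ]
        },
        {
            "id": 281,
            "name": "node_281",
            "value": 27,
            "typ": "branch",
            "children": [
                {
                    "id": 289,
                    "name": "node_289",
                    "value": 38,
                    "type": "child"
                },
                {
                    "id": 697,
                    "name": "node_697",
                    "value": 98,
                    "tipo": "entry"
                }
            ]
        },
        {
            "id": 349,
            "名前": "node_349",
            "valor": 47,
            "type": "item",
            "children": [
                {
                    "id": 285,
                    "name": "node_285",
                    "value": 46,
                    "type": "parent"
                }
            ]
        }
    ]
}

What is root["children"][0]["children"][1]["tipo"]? "element"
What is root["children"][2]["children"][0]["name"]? "node_285"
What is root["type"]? "node"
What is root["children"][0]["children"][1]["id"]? 540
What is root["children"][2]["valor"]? 47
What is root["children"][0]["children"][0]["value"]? 54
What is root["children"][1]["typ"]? "branch"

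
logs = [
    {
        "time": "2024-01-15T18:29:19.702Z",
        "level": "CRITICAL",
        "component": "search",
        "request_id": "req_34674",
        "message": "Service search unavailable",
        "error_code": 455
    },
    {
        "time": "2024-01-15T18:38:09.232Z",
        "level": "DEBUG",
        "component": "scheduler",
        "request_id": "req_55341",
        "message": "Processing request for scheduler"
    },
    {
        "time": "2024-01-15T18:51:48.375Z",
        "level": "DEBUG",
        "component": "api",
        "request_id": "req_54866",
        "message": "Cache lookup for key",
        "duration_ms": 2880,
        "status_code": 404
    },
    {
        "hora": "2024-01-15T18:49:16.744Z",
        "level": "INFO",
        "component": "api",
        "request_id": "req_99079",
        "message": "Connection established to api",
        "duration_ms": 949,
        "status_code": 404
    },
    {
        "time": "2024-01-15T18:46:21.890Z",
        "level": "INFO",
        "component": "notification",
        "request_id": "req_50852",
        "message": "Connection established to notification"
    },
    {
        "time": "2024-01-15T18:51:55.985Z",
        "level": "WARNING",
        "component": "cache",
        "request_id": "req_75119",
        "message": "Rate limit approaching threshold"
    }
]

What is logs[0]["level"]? "CRITICAL"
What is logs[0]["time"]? "2024-01-15T18:29:19.702Z"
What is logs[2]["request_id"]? "req_54866"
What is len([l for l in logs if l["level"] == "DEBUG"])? 2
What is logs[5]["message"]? "Rate limit approaching threshold"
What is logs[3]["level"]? "INFO"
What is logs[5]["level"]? "WARNING"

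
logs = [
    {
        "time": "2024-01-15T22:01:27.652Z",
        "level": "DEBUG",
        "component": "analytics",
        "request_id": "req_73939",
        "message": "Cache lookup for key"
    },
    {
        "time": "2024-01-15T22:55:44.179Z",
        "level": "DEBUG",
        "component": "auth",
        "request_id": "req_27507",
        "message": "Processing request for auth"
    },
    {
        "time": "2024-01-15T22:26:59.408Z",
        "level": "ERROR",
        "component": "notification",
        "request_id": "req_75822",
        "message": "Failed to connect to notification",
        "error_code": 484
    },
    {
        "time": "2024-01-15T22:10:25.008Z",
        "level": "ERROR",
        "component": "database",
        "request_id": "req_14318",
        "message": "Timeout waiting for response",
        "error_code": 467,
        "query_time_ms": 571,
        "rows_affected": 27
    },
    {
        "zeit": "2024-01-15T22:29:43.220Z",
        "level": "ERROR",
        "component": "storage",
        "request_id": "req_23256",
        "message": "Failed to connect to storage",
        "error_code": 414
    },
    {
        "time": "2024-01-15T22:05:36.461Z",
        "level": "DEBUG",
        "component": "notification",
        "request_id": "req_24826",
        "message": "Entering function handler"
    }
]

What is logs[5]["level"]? "DEBUG"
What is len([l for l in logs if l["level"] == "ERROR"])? 3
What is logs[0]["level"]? "DEBUG"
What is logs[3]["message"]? "Timeout waiting for response"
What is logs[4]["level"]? "ERROR"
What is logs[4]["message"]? "Failed to connect to storage"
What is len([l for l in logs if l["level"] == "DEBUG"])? 3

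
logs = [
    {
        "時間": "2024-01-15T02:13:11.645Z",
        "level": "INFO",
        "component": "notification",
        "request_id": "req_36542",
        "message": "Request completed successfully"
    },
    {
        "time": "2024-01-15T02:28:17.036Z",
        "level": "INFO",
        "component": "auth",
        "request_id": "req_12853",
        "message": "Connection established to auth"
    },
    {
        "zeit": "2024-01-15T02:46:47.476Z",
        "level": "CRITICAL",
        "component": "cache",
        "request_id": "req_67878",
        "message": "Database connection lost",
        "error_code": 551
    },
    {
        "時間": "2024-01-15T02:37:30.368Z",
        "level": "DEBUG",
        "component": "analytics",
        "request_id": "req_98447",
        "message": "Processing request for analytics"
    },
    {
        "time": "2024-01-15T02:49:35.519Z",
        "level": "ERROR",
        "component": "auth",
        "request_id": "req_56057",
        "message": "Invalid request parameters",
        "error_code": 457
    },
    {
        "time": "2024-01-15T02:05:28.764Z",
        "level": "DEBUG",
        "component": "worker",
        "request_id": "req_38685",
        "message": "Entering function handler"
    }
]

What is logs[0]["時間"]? "2024-01-15T02:13:11.645Z"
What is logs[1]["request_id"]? "req_12853"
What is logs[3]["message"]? "Processing request for analytics"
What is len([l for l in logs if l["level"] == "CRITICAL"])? 1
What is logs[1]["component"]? "auth"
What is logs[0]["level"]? "INFO"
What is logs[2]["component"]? "cache"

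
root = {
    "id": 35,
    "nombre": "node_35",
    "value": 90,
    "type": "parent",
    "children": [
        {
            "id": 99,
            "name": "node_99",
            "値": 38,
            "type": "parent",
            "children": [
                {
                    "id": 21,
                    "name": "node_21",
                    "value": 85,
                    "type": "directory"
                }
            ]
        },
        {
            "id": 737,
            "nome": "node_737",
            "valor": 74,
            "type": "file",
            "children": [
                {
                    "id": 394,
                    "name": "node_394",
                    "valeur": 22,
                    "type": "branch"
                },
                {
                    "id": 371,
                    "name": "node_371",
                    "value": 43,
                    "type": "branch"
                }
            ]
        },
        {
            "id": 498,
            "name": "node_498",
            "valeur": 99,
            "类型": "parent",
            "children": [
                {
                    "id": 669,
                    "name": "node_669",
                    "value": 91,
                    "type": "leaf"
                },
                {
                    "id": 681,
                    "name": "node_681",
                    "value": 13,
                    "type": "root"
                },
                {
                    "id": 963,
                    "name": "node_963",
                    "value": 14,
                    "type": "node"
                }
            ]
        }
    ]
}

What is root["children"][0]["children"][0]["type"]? "directory"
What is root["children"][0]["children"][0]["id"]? 21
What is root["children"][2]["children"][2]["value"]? 14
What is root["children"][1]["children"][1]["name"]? "node_371"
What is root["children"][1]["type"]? "file"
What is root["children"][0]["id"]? 99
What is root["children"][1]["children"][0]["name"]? "node_394"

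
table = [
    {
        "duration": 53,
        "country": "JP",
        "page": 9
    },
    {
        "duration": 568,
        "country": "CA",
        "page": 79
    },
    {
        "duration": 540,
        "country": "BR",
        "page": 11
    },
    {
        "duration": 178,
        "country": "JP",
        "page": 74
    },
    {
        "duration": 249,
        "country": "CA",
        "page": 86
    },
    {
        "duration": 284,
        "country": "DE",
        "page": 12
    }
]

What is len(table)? 6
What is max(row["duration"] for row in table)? 568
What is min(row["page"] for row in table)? 9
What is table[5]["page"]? 12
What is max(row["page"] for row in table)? 86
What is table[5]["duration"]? 284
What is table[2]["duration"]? 540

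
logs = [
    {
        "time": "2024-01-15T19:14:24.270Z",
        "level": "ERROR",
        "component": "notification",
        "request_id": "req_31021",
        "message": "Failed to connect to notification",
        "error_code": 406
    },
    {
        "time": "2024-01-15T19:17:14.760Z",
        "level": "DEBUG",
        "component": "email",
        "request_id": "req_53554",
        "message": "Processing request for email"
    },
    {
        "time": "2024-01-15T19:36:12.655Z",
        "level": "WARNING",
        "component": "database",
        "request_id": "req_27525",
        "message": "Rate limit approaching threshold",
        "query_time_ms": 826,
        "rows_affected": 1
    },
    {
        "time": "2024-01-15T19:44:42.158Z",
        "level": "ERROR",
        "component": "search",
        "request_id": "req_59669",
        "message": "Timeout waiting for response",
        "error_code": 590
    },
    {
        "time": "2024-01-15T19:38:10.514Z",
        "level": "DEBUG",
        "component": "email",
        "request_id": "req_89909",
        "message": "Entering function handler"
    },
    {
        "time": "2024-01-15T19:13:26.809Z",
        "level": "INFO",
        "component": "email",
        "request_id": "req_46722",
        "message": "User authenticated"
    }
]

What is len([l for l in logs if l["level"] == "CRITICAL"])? 0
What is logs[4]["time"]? "2024-01-15T19:38:10.514Z"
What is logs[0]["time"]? "2024-01-15T19:14:24.270Z"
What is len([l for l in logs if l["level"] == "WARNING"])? 1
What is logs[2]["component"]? "database"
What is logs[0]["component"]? "notification"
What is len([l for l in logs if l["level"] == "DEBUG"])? 2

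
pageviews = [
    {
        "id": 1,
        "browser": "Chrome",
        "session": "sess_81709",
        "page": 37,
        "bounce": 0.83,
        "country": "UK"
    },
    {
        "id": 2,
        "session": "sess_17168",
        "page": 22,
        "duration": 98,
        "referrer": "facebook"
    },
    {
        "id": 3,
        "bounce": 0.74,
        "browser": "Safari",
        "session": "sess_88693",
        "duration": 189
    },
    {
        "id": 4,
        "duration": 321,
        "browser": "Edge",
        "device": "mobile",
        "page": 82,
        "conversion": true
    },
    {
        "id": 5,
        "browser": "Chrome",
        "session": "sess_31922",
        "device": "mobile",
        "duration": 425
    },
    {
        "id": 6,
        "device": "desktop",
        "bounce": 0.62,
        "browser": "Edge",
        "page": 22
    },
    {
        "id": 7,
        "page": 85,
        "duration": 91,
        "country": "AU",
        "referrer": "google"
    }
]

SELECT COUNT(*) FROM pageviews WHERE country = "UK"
1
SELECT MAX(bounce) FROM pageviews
0.83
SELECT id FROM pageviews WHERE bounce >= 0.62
[1, 3, 6]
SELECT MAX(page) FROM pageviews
85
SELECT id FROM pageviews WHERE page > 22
[1, 4, 7]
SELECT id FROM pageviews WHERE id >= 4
[4, 5, 6, 7]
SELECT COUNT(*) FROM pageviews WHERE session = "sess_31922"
1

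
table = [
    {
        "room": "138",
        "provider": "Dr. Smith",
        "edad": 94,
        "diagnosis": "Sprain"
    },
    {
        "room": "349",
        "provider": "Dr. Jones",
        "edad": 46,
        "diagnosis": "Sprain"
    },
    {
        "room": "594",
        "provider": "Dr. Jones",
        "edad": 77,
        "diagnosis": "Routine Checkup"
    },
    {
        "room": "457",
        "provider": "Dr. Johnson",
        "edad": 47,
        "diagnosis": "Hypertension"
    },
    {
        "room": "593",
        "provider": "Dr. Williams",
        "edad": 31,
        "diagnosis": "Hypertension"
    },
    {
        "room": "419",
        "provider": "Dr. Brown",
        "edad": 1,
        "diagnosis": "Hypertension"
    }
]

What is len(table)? 6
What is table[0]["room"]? "138"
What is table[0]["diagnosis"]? "Sprain"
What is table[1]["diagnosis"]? "Sprain"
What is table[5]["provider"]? "Dr. Brown"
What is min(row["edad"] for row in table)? 1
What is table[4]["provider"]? "Dr. Williams"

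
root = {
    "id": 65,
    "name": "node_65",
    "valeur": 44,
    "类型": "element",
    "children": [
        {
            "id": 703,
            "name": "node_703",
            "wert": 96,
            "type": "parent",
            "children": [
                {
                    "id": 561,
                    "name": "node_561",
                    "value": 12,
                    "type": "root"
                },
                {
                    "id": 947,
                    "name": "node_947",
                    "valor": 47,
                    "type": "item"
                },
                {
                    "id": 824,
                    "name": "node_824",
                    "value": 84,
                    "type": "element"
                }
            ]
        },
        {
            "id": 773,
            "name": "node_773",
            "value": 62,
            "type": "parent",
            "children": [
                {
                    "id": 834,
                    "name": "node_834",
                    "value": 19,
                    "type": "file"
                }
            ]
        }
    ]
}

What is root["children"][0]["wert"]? 96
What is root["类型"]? "element"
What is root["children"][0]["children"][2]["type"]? "element"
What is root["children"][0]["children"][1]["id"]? 947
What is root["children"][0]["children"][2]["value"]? 84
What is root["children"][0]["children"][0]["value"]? 12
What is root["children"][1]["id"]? 773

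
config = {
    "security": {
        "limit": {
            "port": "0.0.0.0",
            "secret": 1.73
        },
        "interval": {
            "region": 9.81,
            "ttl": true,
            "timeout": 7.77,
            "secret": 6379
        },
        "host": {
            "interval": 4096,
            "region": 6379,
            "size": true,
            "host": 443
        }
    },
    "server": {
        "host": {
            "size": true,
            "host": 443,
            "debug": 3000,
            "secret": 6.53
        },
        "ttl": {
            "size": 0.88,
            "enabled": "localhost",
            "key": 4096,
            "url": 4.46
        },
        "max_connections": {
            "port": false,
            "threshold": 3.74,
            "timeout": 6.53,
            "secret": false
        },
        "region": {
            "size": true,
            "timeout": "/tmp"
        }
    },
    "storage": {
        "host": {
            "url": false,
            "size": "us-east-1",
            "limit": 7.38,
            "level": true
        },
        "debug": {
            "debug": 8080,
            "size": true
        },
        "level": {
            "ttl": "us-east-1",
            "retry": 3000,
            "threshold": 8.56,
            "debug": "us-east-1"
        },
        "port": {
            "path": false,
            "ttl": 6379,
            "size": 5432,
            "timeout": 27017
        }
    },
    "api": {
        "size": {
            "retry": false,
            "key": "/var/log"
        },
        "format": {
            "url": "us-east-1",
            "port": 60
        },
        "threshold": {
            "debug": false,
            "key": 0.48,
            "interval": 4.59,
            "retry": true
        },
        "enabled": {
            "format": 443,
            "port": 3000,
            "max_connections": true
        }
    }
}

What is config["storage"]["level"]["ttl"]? "us-east-1"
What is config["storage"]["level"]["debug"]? "us-east-1"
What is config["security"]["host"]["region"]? 6379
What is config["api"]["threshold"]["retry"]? True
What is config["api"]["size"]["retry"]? False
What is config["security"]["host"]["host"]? 443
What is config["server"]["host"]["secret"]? 6.53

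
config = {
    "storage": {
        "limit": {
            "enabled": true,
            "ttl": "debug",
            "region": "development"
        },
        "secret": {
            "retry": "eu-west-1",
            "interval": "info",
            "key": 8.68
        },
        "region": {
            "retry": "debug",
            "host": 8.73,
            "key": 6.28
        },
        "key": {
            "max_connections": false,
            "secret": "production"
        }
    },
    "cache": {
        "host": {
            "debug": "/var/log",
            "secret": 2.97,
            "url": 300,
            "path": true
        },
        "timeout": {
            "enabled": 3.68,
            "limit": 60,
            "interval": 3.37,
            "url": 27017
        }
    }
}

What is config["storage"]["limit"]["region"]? "development"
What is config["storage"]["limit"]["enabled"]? True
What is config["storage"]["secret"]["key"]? 8.68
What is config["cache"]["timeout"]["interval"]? 3.37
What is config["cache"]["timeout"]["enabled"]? 3.68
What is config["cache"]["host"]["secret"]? 2.97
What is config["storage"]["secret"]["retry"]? "eu-west-1"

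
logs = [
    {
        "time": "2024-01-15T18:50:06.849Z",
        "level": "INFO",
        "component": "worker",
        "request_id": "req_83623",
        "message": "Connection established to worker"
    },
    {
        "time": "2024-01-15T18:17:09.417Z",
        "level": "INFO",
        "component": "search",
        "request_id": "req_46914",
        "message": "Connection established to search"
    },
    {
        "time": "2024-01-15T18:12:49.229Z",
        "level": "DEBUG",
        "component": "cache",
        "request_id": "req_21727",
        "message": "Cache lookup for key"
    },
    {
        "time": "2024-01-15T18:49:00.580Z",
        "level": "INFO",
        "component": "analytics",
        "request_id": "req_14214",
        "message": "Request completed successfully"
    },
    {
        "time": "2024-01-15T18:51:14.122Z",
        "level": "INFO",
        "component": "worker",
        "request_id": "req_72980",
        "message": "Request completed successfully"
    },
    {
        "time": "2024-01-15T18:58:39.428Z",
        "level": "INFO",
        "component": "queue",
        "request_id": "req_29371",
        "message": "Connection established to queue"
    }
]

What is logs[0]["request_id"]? "req_83623"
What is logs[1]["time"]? "2024-01-15T18:17:09.417Z"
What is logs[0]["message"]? "Connection established to worker"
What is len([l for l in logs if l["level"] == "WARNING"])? 0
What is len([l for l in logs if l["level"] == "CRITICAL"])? 0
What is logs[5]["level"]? "INFO"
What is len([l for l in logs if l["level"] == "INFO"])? 5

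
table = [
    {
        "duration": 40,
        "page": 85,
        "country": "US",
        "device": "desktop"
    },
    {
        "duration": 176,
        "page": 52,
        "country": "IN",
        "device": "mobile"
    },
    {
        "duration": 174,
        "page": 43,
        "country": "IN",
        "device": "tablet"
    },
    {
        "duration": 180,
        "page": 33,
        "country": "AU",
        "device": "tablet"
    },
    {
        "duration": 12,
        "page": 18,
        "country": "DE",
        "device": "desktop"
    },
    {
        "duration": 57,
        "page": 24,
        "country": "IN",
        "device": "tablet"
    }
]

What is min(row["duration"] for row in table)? 12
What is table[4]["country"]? "DE"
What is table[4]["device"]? "desktop"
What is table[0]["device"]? "desktop"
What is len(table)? 6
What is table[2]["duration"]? 174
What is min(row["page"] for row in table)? 18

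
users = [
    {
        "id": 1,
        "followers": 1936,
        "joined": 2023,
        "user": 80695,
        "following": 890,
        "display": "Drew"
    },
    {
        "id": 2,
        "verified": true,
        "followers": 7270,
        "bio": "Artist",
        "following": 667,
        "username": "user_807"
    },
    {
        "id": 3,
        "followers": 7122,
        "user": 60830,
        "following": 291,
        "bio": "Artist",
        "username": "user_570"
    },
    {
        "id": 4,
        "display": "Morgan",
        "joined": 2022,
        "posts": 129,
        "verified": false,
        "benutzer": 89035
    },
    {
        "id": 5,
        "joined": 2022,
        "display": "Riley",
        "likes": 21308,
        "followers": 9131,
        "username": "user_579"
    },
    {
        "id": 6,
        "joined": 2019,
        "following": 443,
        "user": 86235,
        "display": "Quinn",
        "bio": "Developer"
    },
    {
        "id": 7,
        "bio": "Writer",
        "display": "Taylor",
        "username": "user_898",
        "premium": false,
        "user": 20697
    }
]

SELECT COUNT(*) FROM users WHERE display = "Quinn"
1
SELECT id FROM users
[1, 2, 3, 4, 5, 6, 7]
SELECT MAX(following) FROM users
890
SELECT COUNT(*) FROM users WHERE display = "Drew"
1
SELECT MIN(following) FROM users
291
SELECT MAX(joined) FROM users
2023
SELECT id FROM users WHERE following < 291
[]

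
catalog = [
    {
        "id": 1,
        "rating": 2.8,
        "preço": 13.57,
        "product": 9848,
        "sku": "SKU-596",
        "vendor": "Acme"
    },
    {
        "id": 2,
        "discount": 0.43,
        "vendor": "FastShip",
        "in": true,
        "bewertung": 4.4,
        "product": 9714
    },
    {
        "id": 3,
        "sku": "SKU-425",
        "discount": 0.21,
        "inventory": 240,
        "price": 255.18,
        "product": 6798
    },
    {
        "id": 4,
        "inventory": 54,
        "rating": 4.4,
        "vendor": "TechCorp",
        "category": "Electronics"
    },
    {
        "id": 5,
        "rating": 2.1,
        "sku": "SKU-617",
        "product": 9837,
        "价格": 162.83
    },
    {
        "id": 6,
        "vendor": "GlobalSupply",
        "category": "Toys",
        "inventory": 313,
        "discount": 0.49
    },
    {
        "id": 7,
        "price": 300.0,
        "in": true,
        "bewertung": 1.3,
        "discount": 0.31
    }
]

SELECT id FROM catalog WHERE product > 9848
[]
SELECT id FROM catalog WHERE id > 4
[5, 6, 7]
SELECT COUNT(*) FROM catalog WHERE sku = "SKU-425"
1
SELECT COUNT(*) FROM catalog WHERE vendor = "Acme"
1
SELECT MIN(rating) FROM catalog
2.1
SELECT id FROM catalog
[1, 2, 3, 4, 5, 6, 7]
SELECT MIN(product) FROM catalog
6798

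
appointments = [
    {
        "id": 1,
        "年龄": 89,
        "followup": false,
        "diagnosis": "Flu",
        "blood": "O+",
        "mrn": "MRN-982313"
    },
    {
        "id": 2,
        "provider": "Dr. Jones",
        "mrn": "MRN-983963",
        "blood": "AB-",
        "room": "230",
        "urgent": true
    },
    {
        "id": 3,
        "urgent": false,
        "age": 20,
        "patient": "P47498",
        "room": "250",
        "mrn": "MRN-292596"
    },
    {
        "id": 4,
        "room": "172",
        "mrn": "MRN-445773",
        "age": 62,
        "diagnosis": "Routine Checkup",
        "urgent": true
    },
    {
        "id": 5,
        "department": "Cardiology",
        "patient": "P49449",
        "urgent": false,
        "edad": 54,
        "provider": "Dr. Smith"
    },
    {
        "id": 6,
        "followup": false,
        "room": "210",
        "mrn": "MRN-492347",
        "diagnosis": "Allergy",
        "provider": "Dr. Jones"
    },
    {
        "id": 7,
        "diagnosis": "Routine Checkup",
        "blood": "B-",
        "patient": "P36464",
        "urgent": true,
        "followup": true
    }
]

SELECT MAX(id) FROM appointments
7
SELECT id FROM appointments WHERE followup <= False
[1, 6]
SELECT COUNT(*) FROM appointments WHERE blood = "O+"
1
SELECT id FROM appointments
[1, 2, 3, 4, 5, 6, 7]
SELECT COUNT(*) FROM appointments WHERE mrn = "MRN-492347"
1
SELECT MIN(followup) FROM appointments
False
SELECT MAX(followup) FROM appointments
True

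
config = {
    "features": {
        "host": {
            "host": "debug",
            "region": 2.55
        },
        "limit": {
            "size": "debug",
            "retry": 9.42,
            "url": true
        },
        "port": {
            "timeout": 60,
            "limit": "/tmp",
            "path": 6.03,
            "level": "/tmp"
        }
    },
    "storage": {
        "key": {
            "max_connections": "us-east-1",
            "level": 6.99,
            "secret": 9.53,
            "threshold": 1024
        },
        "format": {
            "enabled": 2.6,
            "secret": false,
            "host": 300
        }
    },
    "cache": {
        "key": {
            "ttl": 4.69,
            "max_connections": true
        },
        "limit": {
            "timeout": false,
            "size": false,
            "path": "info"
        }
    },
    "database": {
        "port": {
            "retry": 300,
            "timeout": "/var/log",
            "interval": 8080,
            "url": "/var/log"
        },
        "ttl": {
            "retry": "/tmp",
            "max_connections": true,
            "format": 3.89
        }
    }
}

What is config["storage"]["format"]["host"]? 300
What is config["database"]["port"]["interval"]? 8080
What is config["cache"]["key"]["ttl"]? 4.69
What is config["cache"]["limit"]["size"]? False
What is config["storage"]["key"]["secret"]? 9.53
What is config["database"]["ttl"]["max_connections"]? True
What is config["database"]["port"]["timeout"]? "/var/log"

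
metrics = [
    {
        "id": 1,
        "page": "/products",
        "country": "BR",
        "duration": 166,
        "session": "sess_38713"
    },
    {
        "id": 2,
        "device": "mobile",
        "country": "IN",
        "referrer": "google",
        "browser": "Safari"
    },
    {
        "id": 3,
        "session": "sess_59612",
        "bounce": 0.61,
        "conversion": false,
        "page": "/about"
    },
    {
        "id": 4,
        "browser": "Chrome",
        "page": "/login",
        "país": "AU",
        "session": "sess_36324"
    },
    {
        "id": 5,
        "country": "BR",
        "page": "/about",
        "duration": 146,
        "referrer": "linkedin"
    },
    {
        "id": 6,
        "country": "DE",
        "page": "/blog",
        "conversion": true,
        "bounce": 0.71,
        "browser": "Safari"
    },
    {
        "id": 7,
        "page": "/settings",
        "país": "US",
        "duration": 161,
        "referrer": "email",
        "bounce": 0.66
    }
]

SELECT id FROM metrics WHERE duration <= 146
[5]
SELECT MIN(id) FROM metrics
1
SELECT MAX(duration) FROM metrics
166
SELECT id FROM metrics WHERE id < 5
[1, 2, 3, 4]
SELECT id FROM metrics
[1, 2, 3, 4, 5, 6, 7]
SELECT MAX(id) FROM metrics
7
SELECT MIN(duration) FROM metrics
146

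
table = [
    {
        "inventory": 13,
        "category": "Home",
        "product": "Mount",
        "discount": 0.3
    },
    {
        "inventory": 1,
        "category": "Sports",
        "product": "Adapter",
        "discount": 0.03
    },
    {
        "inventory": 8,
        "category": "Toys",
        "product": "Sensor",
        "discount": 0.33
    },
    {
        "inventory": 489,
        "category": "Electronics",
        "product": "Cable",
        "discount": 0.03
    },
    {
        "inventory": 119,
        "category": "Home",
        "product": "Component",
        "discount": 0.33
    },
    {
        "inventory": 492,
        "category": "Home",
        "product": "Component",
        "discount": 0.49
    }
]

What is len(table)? 6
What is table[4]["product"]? "Component"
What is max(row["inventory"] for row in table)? 492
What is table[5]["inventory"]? 492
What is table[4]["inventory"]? 119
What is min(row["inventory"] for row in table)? 1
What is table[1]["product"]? "Adapter"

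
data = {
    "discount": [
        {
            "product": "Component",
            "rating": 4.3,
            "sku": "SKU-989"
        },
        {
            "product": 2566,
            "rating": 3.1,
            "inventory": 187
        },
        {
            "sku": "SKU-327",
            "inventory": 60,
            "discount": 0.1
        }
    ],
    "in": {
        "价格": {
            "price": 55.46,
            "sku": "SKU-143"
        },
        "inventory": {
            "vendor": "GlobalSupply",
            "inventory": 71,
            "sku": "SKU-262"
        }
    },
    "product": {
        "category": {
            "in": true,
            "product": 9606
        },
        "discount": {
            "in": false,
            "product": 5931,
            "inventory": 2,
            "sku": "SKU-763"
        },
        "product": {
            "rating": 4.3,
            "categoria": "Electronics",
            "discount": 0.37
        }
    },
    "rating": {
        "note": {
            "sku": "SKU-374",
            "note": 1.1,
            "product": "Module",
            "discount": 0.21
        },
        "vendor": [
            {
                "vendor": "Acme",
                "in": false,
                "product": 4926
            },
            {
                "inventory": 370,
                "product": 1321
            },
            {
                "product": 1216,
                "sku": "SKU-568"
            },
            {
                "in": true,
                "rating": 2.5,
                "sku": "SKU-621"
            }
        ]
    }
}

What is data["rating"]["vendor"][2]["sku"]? "SKU-568"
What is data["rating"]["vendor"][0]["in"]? False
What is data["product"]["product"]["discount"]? 0.37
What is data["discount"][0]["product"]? "Component"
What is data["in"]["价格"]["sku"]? "SKU-143"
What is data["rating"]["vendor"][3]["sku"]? "SKU-621"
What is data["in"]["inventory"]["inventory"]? 71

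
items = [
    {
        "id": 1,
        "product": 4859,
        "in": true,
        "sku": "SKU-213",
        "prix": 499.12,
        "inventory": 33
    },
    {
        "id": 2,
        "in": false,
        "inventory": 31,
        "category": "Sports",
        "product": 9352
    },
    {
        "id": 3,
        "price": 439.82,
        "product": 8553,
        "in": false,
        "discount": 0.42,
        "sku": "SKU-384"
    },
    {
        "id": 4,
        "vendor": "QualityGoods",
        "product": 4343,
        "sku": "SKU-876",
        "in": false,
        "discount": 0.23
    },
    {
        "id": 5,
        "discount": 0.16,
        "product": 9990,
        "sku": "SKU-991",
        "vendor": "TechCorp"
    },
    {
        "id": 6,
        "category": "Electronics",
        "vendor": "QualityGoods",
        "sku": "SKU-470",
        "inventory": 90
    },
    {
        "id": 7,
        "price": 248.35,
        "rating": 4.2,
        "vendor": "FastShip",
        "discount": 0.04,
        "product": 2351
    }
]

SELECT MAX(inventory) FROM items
90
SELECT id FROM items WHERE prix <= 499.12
[1]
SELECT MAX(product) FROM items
9990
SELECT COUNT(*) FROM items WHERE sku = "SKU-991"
1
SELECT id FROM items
[1, 2, 3, 4, 5, 6, 7]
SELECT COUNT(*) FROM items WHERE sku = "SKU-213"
1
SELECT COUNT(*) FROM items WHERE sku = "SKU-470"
1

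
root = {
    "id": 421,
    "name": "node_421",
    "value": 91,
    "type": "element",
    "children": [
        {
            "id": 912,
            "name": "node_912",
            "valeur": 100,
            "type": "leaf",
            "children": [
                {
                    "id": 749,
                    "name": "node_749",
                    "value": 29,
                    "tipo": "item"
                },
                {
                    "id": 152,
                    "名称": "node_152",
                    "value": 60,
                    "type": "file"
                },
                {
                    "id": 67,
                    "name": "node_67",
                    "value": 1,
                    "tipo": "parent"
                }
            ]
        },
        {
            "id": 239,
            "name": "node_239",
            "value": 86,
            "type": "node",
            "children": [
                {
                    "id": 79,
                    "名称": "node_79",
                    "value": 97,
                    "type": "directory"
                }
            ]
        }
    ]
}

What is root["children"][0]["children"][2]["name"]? "node_67"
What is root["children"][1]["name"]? "node_239"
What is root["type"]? "element"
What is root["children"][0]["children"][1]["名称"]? "node_152"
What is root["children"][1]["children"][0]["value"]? 97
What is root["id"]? 421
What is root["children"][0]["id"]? 912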